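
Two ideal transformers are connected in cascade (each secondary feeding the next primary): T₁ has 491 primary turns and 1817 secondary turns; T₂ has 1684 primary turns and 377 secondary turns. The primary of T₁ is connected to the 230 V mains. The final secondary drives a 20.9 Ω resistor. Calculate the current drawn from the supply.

I_supply ≈ 7.55 A

Secondary of T₁: V = 230.00 × 1817/491 = 851.14 V.
Secondary of T₂: V = 851.14 × 377/1684 = 190.55 V.
I_load = 190.55/20.9 = 9.1170 A, so P_out = 190.55 × 9.1170 = 1737.2 W.
All ideal ⇒ P_in = P_out, so I_supply = 1737.2/230 = 7.55 A.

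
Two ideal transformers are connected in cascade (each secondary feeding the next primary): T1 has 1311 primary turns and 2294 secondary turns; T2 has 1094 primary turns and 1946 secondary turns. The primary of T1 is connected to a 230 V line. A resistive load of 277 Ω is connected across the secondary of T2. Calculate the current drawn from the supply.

I_supply ≈ 8.04 A

After T1: V = 230.00 × 2294/1311 = 402.46 V.
After T2: V = 402.46 × 1946/1094 = 715.89 V.
I_load = 715.89/277 = 2.5844 A, so P_out = 715.89 × 2.5844 = 1850.2 W.
All ideal ⇒ P_in = P_out, so I_supply = 1850.2/230 = 8.04 A.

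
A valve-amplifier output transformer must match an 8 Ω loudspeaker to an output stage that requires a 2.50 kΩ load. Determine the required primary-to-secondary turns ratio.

N_p/N_s ≈ 17.7

Z_p/Z_s = (N_p/N_s)², so N_p/N_s = √(2500/8) = √312 = 17.7.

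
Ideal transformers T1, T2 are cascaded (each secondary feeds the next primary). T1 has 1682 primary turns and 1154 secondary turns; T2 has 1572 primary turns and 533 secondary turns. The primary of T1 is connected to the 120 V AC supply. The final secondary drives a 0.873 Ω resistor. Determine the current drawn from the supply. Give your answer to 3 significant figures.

I_supply ≈ 7.44 A

After T1: V = 120.00 × 1154/1682 = 82.331 V.
After T2: V = 82.331 × 533/1572 = 27.915 V.
I_load = 27.915/0.873 = 31.976 A, so P_out = 27.915 × 31.976 = 892.60 W.
All ideal ⇒ P_in = P_out, so I_supply = 892.60/120 = 7.44 A.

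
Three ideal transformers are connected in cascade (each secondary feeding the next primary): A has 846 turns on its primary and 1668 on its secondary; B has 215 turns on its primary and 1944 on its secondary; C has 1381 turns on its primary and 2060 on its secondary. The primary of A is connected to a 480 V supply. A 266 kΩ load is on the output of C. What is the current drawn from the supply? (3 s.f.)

Secondary of A: V = 480.00 × 1668/846 = 946.38 V.
Secondary of B: V = 946.38 × 1944/215 = 8557.1 V.
Secondary of C: V = 8557.1 × 2060/1381 = 12764 V.
I_load = 12764/266000 = 0.047986 A, so P_out = 12764 × 0.047986 = 612.51 W.
All ideal ⇒ P_in = P_out, so I_supply = 612.51/480 = 1.28 A.

I_supply ≈ 1.28 A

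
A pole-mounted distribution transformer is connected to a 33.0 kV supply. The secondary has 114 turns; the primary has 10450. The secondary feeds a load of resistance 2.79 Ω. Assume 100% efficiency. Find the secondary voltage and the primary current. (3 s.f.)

V_s ≈ 360 V, I_p ≈ 1.41 A

V_s = V_p × N_s/N_p = 33000 × 114/10450 = 360.00 V.
I_s = V_s/R = 360.00/2.79 = 129.03 A.
I_p = I_s × N_s/N_p = 129.03 × 114/10450 = 1.41 A.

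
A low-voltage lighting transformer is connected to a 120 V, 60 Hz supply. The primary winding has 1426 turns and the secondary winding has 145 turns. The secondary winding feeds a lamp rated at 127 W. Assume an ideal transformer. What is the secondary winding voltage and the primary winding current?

V_s ≈ 12.2 V, I_p ≈ 1.06 A

V_s = V_p × N_s/N_p = 120 × 145/1426 = 12.202 V.
I_s = P/V_s = 127/12.202 = 10.408 A.
I_p = I_s × N_s/N_p = 10.408 × 145/1426 = 1.06 A.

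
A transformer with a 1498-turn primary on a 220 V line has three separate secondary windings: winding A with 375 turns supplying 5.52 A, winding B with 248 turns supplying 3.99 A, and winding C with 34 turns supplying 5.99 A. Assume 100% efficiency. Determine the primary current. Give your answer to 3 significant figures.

I_p ≈ 2.18 A

V_A = 220 × 375/1498 = 55.073 V; V_B = 220 × 248/1498 = 36.422 V; V_C = 220 × 34/1498 = 4.9933 V.
P_out = V_A I_A + V_B I_B + V_C I_C = 55.073×5.52 + 36.422×3.99 + 4.9933×5.99 = 304.01 + 145.32 + 29.910 = 479.24 W.
Ideal ⇒ P_in = P_out, so I_p = P_out/V_p = 479.24/220 = 2.18 A.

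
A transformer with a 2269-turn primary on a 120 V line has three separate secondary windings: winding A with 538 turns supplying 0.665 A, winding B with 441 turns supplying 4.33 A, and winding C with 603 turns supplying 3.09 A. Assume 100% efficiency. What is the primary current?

V_A = 120 × 538/2269 = 28.453 V; V_B = 120 × 441/2269 = 23.323 V; V_C = 120 × 603/2269 = 31.891 V.
P_out = V_A I_A + V_B I_B + V_C I_C = 28.453×0.665 + 23.323×4.33 + 31.891×3.09 = 18.921 + 100.99 + 98.542 = 218.45 W.
Ideal ⇒ P_in = P_out, so I_p = P_out/V_p = 218.45/120 = 1.82 A.

I_p ≈ 1.82 A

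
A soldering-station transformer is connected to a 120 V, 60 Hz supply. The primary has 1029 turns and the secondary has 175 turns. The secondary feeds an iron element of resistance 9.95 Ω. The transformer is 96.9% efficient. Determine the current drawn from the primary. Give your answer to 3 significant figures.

V_s = 120 × 175/1029 = 20.408 V.
I_s = V_s/R = 20.408/9.95 = 2.0511 A.
P_out = V_s I_s = 20.408 × 2.0511 = 41.859 W.
P_in = P_out/η = 41.859/0.969 = 43.198 W.
I_p = P_in/V_p = 43.198/120 = 0.360 A.

I_p ≈ 0.360 A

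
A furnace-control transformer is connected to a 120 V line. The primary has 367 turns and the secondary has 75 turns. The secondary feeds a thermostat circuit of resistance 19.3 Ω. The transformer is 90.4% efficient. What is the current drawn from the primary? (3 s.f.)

I_p ≈ 0.287 A

V_s = 120 × 75/367 = 24.523 V.
I_s = V_s/R = 24.523/19.3 = 1.2706 A.
P_out = V_s I_s = 24.523 × 1.2706 = 31.160 W.
P_in = P_out/η = 31.160/0.904 = 34.469 W.
I_p = P_in/V_p = 34.469/120 = 0.287 A.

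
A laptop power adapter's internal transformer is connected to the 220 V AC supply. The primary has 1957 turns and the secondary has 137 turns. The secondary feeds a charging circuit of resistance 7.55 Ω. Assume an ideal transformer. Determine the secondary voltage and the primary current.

V_s ≈ 15.4 V, I_p ≈ 0.143 A

V_s = V_p × N_s/N_p = 220 × 137/1957 = 15.401 V.
I_s = V_s/R = 15.401/7.55 = 2.0399 A.
I_p = I_s × N_s/N_p = 2.0399 × 137/1957 = 0.143 A.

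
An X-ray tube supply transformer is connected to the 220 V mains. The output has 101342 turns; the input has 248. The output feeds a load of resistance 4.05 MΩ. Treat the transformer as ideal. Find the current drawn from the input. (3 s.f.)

I_in ≈ 9.07 A

V_out = V_in × N_out/N_in = 220 × 101342/248 = 89900 V.
I_out = V_out/R = 89900/(4.05×10^6) = 0.022198 A.
For an ideal transformer I_in N_in = I_out N_out, so I_in = 0.022198 × 101342/248 = 9.07 A.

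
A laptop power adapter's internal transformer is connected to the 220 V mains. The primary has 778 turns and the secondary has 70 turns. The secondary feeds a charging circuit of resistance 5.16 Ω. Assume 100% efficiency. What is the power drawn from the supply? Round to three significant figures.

P ≈ 75.9 W

V_s = V_p × N_s/N_p = 220 × 70/778 = 19.794 V.
I_s = V_s/R = 19.794/5.16 = 3.8361 A.
I_p = I_s × N_s/N_p = 3.8361 × 70/778 = 0.34515 A.
P = V_p I_p = 220 × 0.34515 = 75.9 W.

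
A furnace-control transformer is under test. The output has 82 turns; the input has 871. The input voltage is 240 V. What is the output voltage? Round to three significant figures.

V_out/V_in = N_out/N_in, so V_out = 240 × 82/871 = 22.6 V.

V_out ≈ 22.6 V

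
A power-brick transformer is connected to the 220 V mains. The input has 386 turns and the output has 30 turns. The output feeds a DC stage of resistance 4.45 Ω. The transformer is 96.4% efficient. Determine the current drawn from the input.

I_in ≈ 0.310 A

V_out = 220 × 30/386 = 17.098 V.
I_out = V_out/R = 17.098/4.45 = 3.8423 A.
P_out = V_out I_out = 17.098 × 3.8423 = 65.698 W.
P_in = P_out/η = 65.698/0.964 = 68.152 W.
I_in = P_in/V_in = 68.152/220 = 0.310 A.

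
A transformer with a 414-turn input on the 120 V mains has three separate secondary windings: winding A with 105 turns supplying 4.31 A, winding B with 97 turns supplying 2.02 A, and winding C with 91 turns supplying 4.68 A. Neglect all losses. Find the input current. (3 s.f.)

I_in ≈ 2.60 A

V_A = 120 × 105/414 = 30.435 V; V_B = 120 × 97/414 = 28.116 V; V_C = 120 × 91/414 = 26.377 V.
P_out = V_A I_A + V_B I_B + V_C I_C = 30.435×4.31 + 28.116×2.02 + 26.377×4.68 = 131.17 + 56.794 + 123.44 = 311.41 W.
Ideal ⇒ P_in = P_out, so I_in = P_out/V_in = 311.41/120 = 2.60 A.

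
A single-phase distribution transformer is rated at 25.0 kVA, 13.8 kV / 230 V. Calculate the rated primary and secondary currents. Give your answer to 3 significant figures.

I_p ≈ 1.81 A, I_s ≈ 109 A

I_p = S/V_p = 25000/13800 = 1.81 A.
I_s = S/V_s = 25000/230 = 109 A.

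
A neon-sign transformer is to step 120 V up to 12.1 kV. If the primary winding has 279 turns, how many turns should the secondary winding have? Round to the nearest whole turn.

N_s = 28132 turns

N_s/N_p = V_s/V_p, so N_s = 279 × 12100/120 = 28132.5 ≈ 28132 turns.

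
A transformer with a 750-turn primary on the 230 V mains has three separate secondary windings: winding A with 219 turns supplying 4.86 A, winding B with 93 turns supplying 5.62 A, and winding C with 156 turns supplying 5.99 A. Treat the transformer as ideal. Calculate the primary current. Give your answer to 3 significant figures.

V_A = 230 × 219/750 = 67.160 V; V_B = 230 × 93/750 = 28.520 V; V_C = 230 × 156/750 = 47.840 V.
P_out = V_A I_A + V_B I_B + V_C I_C = 67.160×4.86 + 28.520×5.62 + 47.840×5.99 = 326.40 + 160.28 + 286.56 = 773.24 W.
Ideal ⇒ P_in = P_out, so I_p = P_out/V_p = 773.24/230 = 3.36 A.

I_p ≈ 3.36 A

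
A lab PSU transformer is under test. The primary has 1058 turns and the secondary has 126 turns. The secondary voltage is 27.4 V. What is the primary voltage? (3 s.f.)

V_p ≈ 230 V

V_p/V_s = N_p/N_s, so V_p = 27.4 × 1058/126 = 230 V.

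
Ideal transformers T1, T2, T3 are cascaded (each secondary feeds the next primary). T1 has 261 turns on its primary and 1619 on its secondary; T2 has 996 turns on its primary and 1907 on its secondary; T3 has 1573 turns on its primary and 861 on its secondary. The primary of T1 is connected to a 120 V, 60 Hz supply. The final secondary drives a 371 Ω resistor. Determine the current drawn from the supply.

Secondary of T1: V = 120.00 × 1619/261 = 744.37 V.
Secondary of T2: V = 744.37 × 1907/996 = 1425.2 V.
Secondary of T3: V = 1425.2 × 861/1573 = 780.11 V.
I_load = 780.11/371 = 2.1027 A, so P_out = 780.11 × 2.1027 = 1640.3 W.
All ideal ⇒ P_in = P_out, so I_supply = 1640.3/120 = 13.7 A.

I_supply ≈ 13.7 A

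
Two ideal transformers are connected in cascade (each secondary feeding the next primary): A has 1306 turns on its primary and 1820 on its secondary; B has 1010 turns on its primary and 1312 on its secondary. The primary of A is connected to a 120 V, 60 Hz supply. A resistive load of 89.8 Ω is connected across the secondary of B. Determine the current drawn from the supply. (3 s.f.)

After A: V = 120.00 × 1820/1306 = 167.23 V.
After B: V = 167.23 × 1312/1010 = 217.23 V.
I_load = 217.23/89.8 = 2.4191 A, so P_out = 217.23 × 2.4191 = 525.49 W.
All ideal ⇒ P_in = P_out, so I_supply = 525.49/120 = 4.38 A.

I_supply ≈ 4.38 A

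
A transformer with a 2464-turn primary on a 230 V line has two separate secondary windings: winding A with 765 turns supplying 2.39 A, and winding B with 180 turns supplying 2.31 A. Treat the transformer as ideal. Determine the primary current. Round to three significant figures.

V_A = 230 × 765/2464 = 71.408 V; V_B = 230 × 180/2464 = 16.802 V.
P_out = V_A I_A + V_B I_B = 71.408×2.39 + 16.802×2.31 = 170.67 + 38.812 = 209.48 W.
Ideal ⇒ P_in = P_out, so I_p = P_out/V_p = 209.48/230 = 0.911 A.

I_p ≈ 0.911 A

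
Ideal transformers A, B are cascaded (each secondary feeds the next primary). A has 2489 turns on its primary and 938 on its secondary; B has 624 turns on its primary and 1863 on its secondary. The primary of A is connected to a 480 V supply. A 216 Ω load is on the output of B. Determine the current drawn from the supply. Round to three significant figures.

I_supply ≈ 2.81 A

After A: V = 480.00 × 938/2489 = 180.89 V.
After B: V = 180.89 × 1863/624 = 540.07 V.
I_load = 540.07/216 = 2.5003 A, so P_out = 540.07 × 2.5003 = 1350.3 W.
All ideal ⇒ P_in = P_out, so I_supply = 1350.3/480 = 2.81 A.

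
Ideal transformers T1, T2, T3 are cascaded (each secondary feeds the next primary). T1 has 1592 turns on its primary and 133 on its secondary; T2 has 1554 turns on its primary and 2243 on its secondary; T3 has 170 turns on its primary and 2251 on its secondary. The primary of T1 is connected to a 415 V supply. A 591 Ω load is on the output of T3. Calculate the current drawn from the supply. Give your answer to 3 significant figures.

I_supply ≈ 1.79 A

Secondary of T1: V = 415.00 × 133/1592 = 34.670 V.
Secondary of T2: V = 34.670 × 2243/1554 = 50.042 V.
Secondary of T3: V = 50.042 × 2251/170 = 662.62 V.
I_load = 662.62/591 = 1.1212 A, so P_out = 662.62 × 1.1212 = 742.91 W.
All ideal ⇒ P_in = P_out, so I_supply = 742.91/415 = 1.79 A.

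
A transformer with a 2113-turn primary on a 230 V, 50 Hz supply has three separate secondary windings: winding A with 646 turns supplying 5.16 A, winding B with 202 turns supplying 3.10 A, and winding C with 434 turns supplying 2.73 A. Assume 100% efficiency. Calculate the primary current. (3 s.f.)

I_p ≈ 2.43 A

V_A = 230 × 646/2113 = 70.317 V; V_B = 230 × 202/2113 = 21.988 V; V_C = 230 × 434/2113 = 47.241 V.
P_out = V_A I_A + V_B I_B + V_C I_C = 70.317×5.16 + 21.988×3.10 + 47.241×2.73 = 362.84 + 68.162 + 128.97 = 559.97 W.
Ideal ⇒ P_in = P_out, so I_p = P_out/V_p = 559.97/230 = 2.43 A.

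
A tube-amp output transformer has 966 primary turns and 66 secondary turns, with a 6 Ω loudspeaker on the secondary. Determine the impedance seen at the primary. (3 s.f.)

Z_p ≈ 1290 Ω

Z_p = (N_p/N_s)² × Z_s = (966/66)² × 6 = 1290 Ω.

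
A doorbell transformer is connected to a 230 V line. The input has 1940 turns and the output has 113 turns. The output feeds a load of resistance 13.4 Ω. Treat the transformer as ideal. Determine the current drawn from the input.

I_in ≈ 0.0582 A

V_out = V_in × N_out/N_in = 230 × 113/1940 = 13.397 V.
I_out = V_out/R = 13.397/13.4 = 0.99977 A.
For an ideal transformer I_in N_in = I_out N_out, so I_in = 0.99977 × 113/1940 = 0.0582 A.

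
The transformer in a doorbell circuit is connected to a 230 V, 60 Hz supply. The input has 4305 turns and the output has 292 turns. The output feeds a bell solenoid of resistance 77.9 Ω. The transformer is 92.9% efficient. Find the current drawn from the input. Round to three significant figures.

V_out = 230 × 292/4305 = 15.600 V.
I_out = V_out/R = 15.600/77.9 = 0.20026 A.
P_out = V_out I_out = 15.600 × 0.20026 = 3.1242 W.
P_in = P_out/η = 3.1242/0.929 = 3.3630 W.
I_in = P_in/V_in = 3.3630/230 = 0.0146 A.

I_in ≈ 0.0146 A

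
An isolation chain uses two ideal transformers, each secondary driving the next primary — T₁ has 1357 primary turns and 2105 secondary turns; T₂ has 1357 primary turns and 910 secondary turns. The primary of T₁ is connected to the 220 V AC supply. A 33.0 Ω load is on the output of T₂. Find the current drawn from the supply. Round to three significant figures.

I_supply ≈ 7.21 A

Secondary of T₁: V = 220.00 × 2105/1357 = 341.27 V.
Secondary of T₂: V = 341.27 × 910/1357 = 228.85 V.
I_load = 228.85/33.0 = 6.9349 A, so P_out = 228.85 × 6.9349 = 1587.1 W.
All ideal ⇒ P_in = P_out, so I_supply = 1587.1/220 = 7.21 A.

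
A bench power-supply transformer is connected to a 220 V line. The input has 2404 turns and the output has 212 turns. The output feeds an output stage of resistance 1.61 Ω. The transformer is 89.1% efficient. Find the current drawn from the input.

V_out = 220 × 212/2404 = 19.401 V.
I_out = V_out/R = 19.401/1.61 = 12.050 A.
P_out = V_out I_out = 19.401 × 12.050 = 233.79 W.
P_in = P_out/η = 233.79/0.891 = 262.39 W.
I_in = P_in/V_in = 262.39/220 = 1.19 A.

I_in ≈ 1.19 A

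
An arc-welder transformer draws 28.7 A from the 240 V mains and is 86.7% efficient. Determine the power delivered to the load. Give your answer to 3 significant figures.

P_out ≈ 5970 W

P_in = V_p I_p = 240 × 28.7 = 6888.0 W.
P_out = η P_in = 0.867 × 6888.0 = 5970 W.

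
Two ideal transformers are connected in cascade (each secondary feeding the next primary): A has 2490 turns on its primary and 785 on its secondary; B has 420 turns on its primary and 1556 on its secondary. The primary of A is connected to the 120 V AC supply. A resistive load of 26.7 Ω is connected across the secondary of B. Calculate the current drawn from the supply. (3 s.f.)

I_supply ≈ 6.13 A

After A: V = 120.00 × 785/2490 = 37.831 V.
After B: V = 37.831 × 1556/420 = 140.16 V.
I_load = 140.16/26.7 = 5.2493 A, so P_out = 140.16 × 5.2493 = 735.72 W.
All ideal ⇒ P_in = P_out, so I_supply = 735.72/120 = 6.13 A.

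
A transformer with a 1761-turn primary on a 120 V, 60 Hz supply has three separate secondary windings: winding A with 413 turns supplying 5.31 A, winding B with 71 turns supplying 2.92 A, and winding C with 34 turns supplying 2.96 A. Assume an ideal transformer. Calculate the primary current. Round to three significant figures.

I_p ≈ 1.42 A

V_A = 120 × 413/1761 = 28.143 V; V_B = 120 × 71/1761 = 4.8382 V; V_C = 120 × 34/1761 = 2.3169 V.
P_out = V_A I_A + V_B I_B + V_C I_C = 28.143×5.31 + 4.8382×2.92 + 2.3169×2.96 = 149.44 + 14.127 + 6.8579 = 170.43 W.
Ideal ⇒ P_in = P_out, so I_p = P_out/V_p = 170.43/120 = 1.42 A.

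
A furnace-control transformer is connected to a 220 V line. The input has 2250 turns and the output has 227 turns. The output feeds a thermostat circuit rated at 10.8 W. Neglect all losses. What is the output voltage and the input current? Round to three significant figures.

V_out ≈ 22.2 V, I_in ≈ 0.0491 A

V_out = V_in × N_out/N_in = 220 × 227/2250 = 22.196 V.
I_out = P/V_out = 10.8/22.196 = 0.48658 A.
I_in = I_out × N_out/N_in = 0.48658 × 227/2250 = 0.0491 A.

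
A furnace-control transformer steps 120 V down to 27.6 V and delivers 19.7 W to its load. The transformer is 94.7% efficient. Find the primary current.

I_p ≈ 0.173 A

P_in = P_out/η = 19.7/0.947 = 20.803 W.
I_p = P_in/V_p = 20.803/120 = 0.173 A.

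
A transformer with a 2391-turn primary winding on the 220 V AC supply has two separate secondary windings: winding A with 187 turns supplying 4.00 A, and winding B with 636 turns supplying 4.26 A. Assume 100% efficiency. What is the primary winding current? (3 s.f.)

I_p ≈ 1.45 A

V_A = 220 × 187/2391 = 17.206 V; V_B = 220 × 636/2391 = 58.519 V.
P_out = V_A I_A + V_B I_B = 17.206×4.00 + 58.519×4.26 = 68.825 + 249.29 = 318.12 W.
Ideal ⇒ P_in = P_out, so I_p = P_out/V_p = 318.12/220 = 1.45 A.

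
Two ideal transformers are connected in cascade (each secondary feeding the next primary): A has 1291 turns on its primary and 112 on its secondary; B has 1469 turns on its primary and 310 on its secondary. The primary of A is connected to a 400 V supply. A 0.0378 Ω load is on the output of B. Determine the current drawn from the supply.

I_supply ≈ 3.55 A

After A: V = 400.00 × 112/1291 = 34.702 V.
After B: V = 34.702 × 310/1469 = 7.3230 V.
I_load = 7.3230/0.0378 = 193.73 A, so P_out = 7.3230 × 193.73 = 1418.7 W.
All ideal ⇒ P_in = P_out, so I_supply = 1418.7/400 = 3.55 A.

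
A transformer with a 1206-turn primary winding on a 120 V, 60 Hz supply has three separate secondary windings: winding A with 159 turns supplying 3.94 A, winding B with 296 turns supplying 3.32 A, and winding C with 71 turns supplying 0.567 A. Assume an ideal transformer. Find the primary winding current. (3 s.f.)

V_A = 120 × 159/1206 = 15.821 V; V_B = 120 × 296/1206 = 29.453 V; V_C = 120 × 71/1206 = 7.0647 V.
P_out = V_A I_A + V_B I_B + V_C I_C = 15.821×3.94 + 29.453×3.32 + 7.0647×0.567 = 62.334 + 97.783 + 4.0057 = 164.12 W.
Ideal ⇒ P_in = P_out, so I_p = P_out/V_p = 164.12/120 = 1.37 A.

I_p ≈ 1.37 A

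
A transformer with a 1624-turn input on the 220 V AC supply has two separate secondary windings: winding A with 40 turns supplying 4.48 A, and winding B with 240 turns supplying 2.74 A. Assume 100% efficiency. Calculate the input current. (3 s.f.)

V_A = 220 × 40/1624 = 5.4187 V; V_B = 220 × 240/1624 = 32.512 V.
P_out = V_A I_A + V_B I_B = 5.4187×4.48 + 32.512×2.74 = 24.276 + 89.084 = 113.36 W.
Ideal ⇒ P_in = P_out, so I_in = P_out/V_in = 113.36/220 = 0.515 A.

I_in ≈ 0.515 A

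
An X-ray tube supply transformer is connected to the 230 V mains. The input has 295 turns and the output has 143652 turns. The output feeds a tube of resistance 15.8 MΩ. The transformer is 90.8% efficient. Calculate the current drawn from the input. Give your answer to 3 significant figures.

V_out = 230 × 143652/295 = 112000 V.
I_out = V_out/R = 112000/(1.58×10^7) = 0.0070886 A.
P_out = V_out I_out = 112000 × 0.0070886 = 793.92 W.
P_in = P_out/η = 793.92/0.908 = 874.36 W.
I_in = P_in/V_in = 874.36/230 = 3.80 A.

I_in ≈ 3.80 A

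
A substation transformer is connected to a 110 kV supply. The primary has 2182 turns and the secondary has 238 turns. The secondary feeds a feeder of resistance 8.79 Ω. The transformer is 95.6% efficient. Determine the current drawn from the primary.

V_s = 110000 × 238/2182 = 11998 V.
I_s = V_s/R = 11998/8.79 = 1365.0 A.
P_out = V_s I_s = 11998 × 1365.0 = 1.6377×10^7 W.
P_in = P_out/η = 1.6377×10^7/0.956 = 1.7131×10^7 W.
I_p = P_in/V_p = 1.7131×10^7/110000 = 156 A.

I_p ≈ 156 A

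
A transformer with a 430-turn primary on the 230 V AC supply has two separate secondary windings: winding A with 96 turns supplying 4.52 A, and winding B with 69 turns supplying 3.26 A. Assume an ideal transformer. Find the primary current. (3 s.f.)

V_A = 230 × 96/430 = 51.349 V; V_B = 230 × 69/430 = 36.907 V.
P_out = V_A I_A + V_B I_B = 51.349×4.52 + 36.907×3.26 = 232.10 + 120.32 = 352.41 W.
Ideal ⇒ P_in = P_out, so I_p = P_out/V_p = 352.41/230 = 1.53 A.

I_p ≈ 1.53 A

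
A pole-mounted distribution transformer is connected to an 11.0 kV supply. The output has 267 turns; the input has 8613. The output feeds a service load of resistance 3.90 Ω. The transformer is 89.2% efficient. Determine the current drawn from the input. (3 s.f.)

I_in ≈ 3.04 A

V_out = 11000 × 267/8613 = 341.00 V.
I_out = V_out/R = 341.00/3.90 = 87.435 A.
P_out = V_out I_out = 341.00 × 87.435 = 29815 W.
P_in = P_out/η = 29815/0.892 = 33425 W.
I_in = P_in/V_in = 33425/11000 = 3.04 A.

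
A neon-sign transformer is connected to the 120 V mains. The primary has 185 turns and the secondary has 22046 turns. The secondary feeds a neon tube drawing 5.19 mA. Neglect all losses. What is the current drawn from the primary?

For an ideal transformer I_p N_p = I_s N_s, so I_p = 0.00519 × 22046/185 = 0.618 A.

I_p ≈ 0.618 A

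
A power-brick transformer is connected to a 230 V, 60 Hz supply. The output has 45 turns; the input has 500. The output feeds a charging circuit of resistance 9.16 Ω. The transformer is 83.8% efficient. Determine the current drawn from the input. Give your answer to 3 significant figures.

I_in ≈ 0.243 A

V_out = 230 × 45/500 = 20.700 V.
I_out = V_out/R = 20.700/9.16 = 2.2598 A.
P_out = V_out I_out = 20.700 × 2.2598 = 46.778 W.
P_in = P_out/η = 46.778/0.838 = 55.821 W.
I_in = P_in/V_in = 55.821/230 = 0.243 A.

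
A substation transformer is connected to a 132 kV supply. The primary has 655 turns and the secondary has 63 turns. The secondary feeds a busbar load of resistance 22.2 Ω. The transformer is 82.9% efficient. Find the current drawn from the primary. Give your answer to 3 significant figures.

V_s = 132000 × 63/655 = 12696 V.
I_s = V_s/R = 12696/22.2 = 571.90 A.
P_out = V_s I_s = 12696 × 571.90 = 7.2609×10^6 W.
P_in = P_out/η = 7.2609×10^6/0.829 = 8.7587×10^6 W.
I_p = P_in/V_p = 8.7587×10^6/132000 = 66.4 A.

I_p ≈ 66.4 A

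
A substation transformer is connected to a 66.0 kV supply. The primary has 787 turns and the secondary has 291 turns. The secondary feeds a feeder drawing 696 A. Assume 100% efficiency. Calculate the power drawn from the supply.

P ≈ 1.70×10^7 W

I_p = I_s × N_s/N_p = 696 × 291/787 = 257.35 A.
P = V_p I_p = 66000 × 257.35 = 1.70×10^7 W.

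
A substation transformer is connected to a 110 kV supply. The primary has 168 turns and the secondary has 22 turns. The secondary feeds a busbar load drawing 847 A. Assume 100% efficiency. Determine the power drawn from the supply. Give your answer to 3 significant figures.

P ≈ 1.22×10^7 W

I_p = I_s × N_s/N_p = 847 × 22/168 = 110.92 A.
P = V_p I_p = 110000 × 110.92 = 1.22×10^7 W.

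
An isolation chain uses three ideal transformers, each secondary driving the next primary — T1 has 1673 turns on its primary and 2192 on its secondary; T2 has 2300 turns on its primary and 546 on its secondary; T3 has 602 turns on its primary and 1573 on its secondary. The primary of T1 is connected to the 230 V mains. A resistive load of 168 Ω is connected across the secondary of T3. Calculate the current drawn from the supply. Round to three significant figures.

I_supply ≈ 0.904 A

After T1: V = 230.00 × 2192/1673 = 301.35 V.
After T2: V = 301.35 × 546/2300 = 71.538 V.
After T3: V = 71.538 × 1573/602 = 186.93 V.
I_load = 186.93/168 = 1.1127 A, so P_out = 186.93 × 1.1127 = 207.98 W.
All ideal ⇒ P_in = P_out, so I_supply = 207.98/230 = 0.904 A.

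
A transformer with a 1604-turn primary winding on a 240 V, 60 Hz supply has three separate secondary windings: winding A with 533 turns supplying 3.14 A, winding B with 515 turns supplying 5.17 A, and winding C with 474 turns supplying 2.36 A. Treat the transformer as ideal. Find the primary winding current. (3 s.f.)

I_p ≈ 3.40 A

V_A = 240 × 533/1604 = 79.751 V; V_B = 240 × 515/1604 = 77.057 V; V_C = 240 × 474/1604 = 70.923 V.
P_out = V_A I_A + V_B I_B + V_C I_C = 79.751×3.14 + 77.057×5.17 + 70.923×2.36 = 250.42 + 398.39 + 167.38 = 816.18 W.
Ideal ⇒ P_in = P_out, so I_p = P_out/V_p = 816.18/240 = 3.40 A.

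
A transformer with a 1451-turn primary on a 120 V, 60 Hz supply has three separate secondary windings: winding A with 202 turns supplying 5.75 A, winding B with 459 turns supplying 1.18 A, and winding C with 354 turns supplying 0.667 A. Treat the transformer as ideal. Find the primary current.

I_p ≈ 1.34 A

V_A = 120 × 202/1451 = 16.706 V; V_B = 120 × 459/1451 = 37.960 V; V_C = 120 × 354/1451 = 29.276 V.
P_out = V_A I_A + V_B I_B + V_C I_C = 16.706×5.75 + 37.960×1.18 + 29.276×0.667 = 96.058 + 44.793 + 19.527 = 160.38 W.
Ideal ⇒ P_in = P_out, so I_p = P_out/V_p = 160.38/120 = 1.34 A.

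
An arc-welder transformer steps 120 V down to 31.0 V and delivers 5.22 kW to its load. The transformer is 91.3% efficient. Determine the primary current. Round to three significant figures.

P_in = P_out/η = 5220/0.913 = 5717.4 W.
I_p = P_in/V_p = 5717.4/120 = 47.6 A.

I_p ≈ 47.6 A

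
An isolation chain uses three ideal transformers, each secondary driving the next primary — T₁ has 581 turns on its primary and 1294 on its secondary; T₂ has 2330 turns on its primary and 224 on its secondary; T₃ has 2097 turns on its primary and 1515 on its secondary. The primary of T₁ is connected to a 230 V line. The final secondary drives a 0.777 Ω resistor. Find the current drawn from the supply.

I_supply ≈ 7.08 A

After T₁: V = 230.00 × 1294/581 = 512.25 V.
After T₂: V = 512.25 × 224/2330 = 49.247 V.
After T₃: V = 49.247 × 1515/2097 = 35.579 V.
I_load = 35.579/0.777 = 45.790 A, so P_out = 35.579 × 45.790 = 1629.2 W.
All ideal ⇒ P_in = P_out, so I_supply = 1629.2/230 = 7.08 A.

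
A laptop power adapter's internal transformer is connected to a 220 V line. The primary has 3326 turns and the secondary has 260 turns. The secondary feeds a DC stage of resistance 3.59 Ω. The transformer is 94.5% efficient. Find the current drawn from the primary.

V_s = 220 × 260/3326 = 17.198 V.
I_s = V_s/R = 17.198/3.59 = 4.7905 A.
P_out = V_s I_s = 17.198 × 4.7905 = 82.386 W.
P_in = P_out/η = 82.386/0.945 = 87.181 W.
I_p = P_in/V_p = 87.181/220 = 0.396 A.

I_p ≈ 0.396 A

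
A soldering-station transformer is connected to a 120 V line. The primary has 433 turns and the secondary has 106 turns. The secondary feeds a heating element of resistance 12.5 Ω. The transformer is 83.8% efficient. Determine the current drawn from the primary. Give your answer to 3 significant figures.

I_p ≈ 0.687 A

V_s = 120 × 106/433 = 29.376 V.
I_s = V_s/R = 29.376/12.5 = 2.3501 A.
P_out = V_s I_s = 29.376 × 2.3501 = 69.038 W.
P_in = P_out/η = 69.038/0.838 = 82.384 W.
I_p = P_in/V_p = 82.384/120 = 0.687 A.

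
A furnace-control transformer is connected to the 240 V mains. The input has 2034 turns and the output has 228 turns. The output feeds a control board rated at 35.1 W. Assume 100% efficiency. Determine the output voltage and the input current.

V_out ≈ 26.9 V, I_in ≈ 0.146 A

V_out = V_in × N_out/N_in = 240 × 228/2034 = 26.903 V.
I_out = P/V_out = 35.1/26.903 = 1.3047 A.
I_in = I_out × N_out/N_in = 1.3047 × 228/2034 = 0.146 A.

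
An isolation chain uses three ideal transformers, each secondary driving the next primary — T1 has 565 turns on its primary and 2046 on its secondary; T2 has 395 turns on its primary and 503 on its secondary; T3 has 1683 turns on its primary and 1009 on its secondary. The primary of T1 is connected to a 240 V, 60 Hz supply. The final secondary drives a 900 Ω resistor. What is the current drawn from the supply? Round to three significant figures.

I_supply ≈ 2.04 A

After T1: V = 240.00 × 2046/565 = 869.10 V.
After T2: V = 869.10 × 503/395 = 1106.7 V.
After T3: V = 1106.7 × 1009/1683 = 663.51 V.
I_load = 663.51/900 = 0.73723 A, so P_out = 663.51 × 0.73723 = 489.16 W.
All ideal ⇒ P_in = P_out, so I_supply = 489.16/240 = 2.04 A.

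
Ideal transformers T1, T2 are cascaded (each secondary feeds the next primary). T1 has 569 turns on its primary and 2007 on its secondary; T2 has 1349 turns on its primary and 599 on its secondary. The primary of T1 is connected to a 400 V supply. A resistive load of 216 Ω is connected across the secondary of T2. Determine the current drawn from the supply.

I_supply ≈ 4.54 A

After T1: V = 400.00 × 2007/569 = 1410.9 V.
After T2: V = 1410.9 × 599/1349 = 626.48 V.
I_load = 626.48/216 = 2.9004 A, so P_out = 626.48 × 2.9004 = 1817.0 W.
All ideal ⇒ P_in = P_out, so I_supply = 1817.0/400 = 4.54 A.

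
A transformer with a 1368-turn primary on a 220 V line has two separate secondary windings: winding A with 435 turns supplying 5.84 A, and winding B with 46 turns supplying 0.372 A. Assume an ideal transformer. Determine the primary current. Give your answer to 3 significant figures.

V_A = 220 × 435/1368 = 69.956 V; V_B = 220 × 46/1368 = 7.3977 V.
P_out = V_A I_A + V_B I_B = 69.956×5.84 + 7.3977×0.372 = 408.54 + 2.7519 = 411.30 W.
Ideal ⇒ P_in = P_out, so I_p = P_out/V_p = 411.30/220 = 1.87 A.

I_p ≈ 1.87 A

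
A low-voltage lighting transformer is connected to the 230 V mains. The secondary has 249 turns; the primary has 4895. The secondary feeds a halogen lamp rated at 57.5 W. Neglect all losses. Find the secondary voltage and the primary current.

V_s = V_p × N_s/N_p = 230 × 249/4895 = 11.700 V.
I_s = P/V_s = 57.5/11.700 = 4.9147 A.
I_p = I_s × N_s/N_p = 4.9147 × 249/4895 = 0.250 A.

V_s ≈ 11.7 V, I_p ≈ 0.250 A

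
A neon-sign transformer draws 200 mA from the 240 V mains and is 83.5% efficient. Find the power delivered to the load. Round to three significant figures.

P_out ≈ 40.1 W

P_in = V_p I_p = 240 × 0.200 = 48.000 W.
P_out = η P_in = 0.835 × 48.000 = 40.1 W.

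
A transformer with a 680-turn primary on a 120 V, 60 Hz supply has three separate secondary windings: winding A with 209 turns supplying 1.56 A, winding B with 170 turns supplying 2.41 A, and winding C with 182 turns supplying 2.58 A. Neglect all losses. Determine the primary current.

I_p ≈ 1.77 A

V_A = 120 × 209/680 = 36.882 V; V_B = 120 × 170/680 = 30.000 V; V_C = 120 × 182/680 = 32.118 V.
P_out = V_A I_A + V_B I_B + V_C I_C = 36.882×1.56 + 30.000×2.41 + 32.118×2.58 = 57.536 + 72.300 + 82.864 = 212.70 W.
Ideal ⇒ P_in = P_out, so I_p = P_out/V_p = 212.70/120 = 1.77 A.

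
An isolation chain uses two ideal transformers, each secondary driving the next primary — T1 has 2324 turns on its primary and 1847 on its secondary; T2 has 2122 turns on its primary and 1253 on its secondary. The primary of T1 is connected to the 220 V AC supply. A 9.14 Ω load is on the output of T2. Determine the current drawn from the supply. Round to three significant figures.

I_supply ≈ 5.30 A

Secondary of T1: V = 220.00 × 1847/2324 = 174.85 V.
Secondary of T2: V = 174.85 × 1253/2122 = 103.24 V.
I_load = 103.24/9.14 = 11.296 A, so P_out = 103.24 × 11.296 = 1166.2 W.
All ideal ⇒ P_in = P_out, so I_supply = 1166.2/220 = 5.30 A.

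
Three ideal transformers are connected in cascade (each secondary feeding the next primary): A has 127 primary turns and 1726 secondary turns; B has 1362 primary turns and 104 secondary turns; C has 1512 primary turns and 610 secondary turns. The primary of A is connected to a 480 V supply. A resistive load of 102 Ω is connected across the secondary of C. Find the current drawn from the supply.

I_supply ≈ 0.825 A

After A: V = 480.00 × 1726/127 = 6523.5 V.
After B: V = 6523.5 × 104/1362 = 498.12 V.
After C: V = 498.12 × 610/1512 = 200.96 V.
I_load = 200.96/102 = 1.9702 A, so P_out = 200.96 × 1.9702 = 395.94 W.
All ideal ⇒ P_in = P_out, so I_supply = 395.94/480 = 0.825 A.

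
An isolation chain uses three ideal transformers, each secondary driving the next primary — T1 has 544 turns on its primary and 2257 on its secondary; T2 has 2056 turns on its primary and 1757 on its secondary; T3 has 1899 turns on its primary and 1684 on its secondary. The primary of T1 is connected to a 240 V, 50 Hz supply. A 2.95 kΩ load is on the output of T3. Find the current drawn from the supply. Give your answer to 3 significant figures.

I_supply ≈ 0.804 A

After T1: V = 240.00 × 2257/544 = 995.74 V.
After T2: V = 995.74 × 1757/2056 = 850.93 V.
After T3: V = 850.93 × 1684/1899 = 754.59 V.
I_load = 754.59/2950 = 0.25579 A, so P_out = 754.59 × 0.25579 = 193.02 W.
All ideal ⇒ P_in = P_out, so I_supply = 193.02/240 = 0.804 A.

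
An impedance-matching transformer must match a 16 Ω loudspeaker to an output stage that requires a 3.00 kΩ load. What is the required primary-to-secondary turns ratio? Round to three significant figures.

N_p/N_s ≈ 13.7

Z_p/Z_s = (N_p/N_s)², so N_p/N_s = √(3000/16) = √188 = 13.7.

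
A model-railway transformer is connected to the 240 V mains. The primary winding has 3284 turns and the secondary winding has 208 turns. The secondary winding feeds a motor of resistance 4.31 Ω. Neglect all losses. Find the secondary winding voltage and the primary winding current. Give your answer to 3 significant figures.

V_s ≈ 15.2 V, I_p ≈ 0.223 A

V_s = V_p × N_s/N_p = 240 × 208/3284 = 15.201 V.
I_s = V_s/R = 15.201/4.31 = 3.5269 A.
I_p = I_s × N_s/N_p = 3.5269 × 208/3284 = 0.223 A.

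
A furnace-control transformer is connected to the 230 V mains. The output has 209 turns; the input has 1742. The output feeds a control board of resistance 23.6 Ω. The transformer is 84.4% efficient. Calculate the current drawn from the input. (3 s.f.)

V_out = 230 × 209/1742 = 27.595 V.
I_out = V_out/R = 27.595/23.6 = 1.1693 A.
P_out = V_out I_out = 27.595 × 1.1693 = 32.266 W.
P_in = P_out/η = 32.266/0.844 = 38.229 W.
I_in = P_in/V_in = 38.229/230 = 0.166 A.

I_in ≈ 0.166 A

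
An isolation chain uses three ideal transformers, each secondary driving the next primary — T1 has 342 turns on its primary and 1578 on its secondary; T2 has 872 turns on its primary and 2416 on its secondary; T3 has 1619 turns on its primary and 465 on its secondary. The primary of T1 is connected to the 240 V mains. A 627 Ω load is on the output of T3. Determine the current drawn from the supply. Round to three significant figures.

I_supply ≈ 5.16 A

After T1: V = 240.00 × 1578/342 = 1107.4 V.
After T2: V = 1107.4 × 2416/872 = 3068.1 V.
After T3: V = 3068.1 × 465/1619 = 881.21 V.
I_load = 881.21/627 = 1.4054 A, so P_out = 881.21 × 1.4054 = 1238.5 W.
All ideal ⇒ P_in = P_out, so I_supply = 1238.5/240 = 5.16 A.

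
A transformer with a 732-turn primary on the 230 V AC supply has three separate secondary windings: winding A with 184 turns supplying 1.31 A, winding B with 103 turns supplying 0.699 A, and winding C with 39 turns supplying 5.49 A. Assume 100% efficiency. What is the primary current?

I_p ≈ 0.720 A

V_A = 230 × 184/732 = 57.814 V; V_B = 230 × 103/732 = 32.363 V; V_C = 230 × 39/732 = 12.254 V.
P_out = V_A I_A + V_B I_B + V_C I_C = 57.814×1.31 + 32.363×0.699 + 12.254×5.49 = 75.737 + 22.622 + 67.275 = 165.63 W.
Ideal ⇒ P_in = P_out, so I_p = P_out/V_p = 165.63/230 = 0.720 A.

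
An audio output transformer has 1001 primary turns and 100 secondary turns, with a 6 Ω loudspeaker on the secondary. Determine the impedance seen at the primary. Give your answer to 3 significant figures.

Z_p = (N_p/N_s)² × Z_s = (1001/100)² × 6 = 601 Ω.

Z_p ≈ 601 Ω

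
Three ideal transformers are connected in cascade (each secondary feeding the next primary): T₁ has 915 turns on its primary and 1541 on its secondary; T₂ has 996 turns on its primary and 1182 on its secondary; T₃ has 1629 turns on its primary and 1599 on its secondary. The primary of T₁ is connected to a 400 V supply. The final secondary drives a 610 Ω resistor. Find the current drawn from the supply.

I_supply ≈ 2.52 A

Secondary of T₁: V = 400.00 × 1541/915 = 673.66 V.
Secondary of T₂: V = 673.66 × 1182/996 = 799.47 V.
Secondary of T₃: V = 799.47 × 1599/1629 = 784.74 V.
I_load = 784.74/610 = 1.2865 A, so P_out = 784.74 × 1.2865 = 1009.5 W.
All ideal ⇒ P_in = P_out, so I_supply = 1009.5/400 = 2.52 A.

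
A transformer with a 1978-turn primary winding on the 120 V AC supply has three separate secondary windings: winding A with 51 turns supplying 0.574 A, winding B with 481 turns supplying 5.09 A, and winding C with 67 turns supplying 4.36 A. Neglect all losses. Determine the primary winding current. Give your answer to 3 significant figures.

I_p ≈ 1.40 A

V_A = 120 × 51/1978 = 3.0940 V; V_B = 120 × 481/1978 = 29.181 V; V_C = 120 × 67/1978 = 4.0647 V.
P_out = V_A I_A + V_B I_B + V_C I_C = 3.0940×0.574 + 29.181×5.09 + 4.0647×4.36 = 1.7760 + 148.53 + 17.722 = 168.03 W.
Ideal ⇒ P_in = P_out, so I_p = P_out/V_p = 168.03/120 = 1.40 A.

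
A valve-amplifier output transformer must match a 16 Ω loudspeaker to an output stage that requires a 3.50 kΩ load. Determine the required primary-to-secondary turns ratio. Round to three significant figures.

Z_p/Z_s = (N_p/N_s)², so N_p/N_s = √(3500/16) = √219 = 14.8.

N_p/N_s ≈ 14.8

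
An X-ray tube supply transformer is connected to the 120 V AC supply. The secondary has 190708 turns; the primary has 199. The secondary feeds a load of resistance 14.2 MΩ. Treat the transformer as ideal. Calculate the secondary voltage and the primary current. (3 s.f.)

V_s = V_p × N_s/N_p = 120 × 190708/199 = 115000 V.
I_s = V_s/R = 115000/(1.42×10^7) = 0.0080986 A.
I_p = I_s × N_s/N_p = 0.0080986 × 190708/199 = 7.76 A.

V_s ≈ 115000 V, I_p ≈ 7.76 A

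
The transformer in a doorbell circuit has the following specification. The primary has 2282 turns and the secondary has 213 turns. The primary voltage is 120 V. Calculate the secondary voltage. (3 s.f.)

V_s/V_p = N_s/N_p, so V_s = 120 × 213/2282 = 11.2 V.

V_s ≈ 11.2 V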